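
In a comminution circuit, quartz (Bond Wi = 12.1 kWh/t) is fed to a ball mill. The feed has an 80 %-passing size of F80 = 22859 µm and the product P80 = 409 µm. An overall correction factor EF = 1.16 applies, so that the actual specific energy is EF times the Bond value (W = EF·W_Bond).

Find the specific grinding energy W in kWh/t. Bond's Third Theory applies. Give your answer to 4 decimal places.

W = 10·Wi·(P80^(-½) − F80^(-½))
1/√409 = 0.049447;  1/√22859 = 0.006614
W = 10·12.1·(0.049447 − 0.006614) = 5.1828 kWh/t
W_actual = 1.16 × 5.1828 = 6.0120 kWh/t

W = 6.0120 kWh/t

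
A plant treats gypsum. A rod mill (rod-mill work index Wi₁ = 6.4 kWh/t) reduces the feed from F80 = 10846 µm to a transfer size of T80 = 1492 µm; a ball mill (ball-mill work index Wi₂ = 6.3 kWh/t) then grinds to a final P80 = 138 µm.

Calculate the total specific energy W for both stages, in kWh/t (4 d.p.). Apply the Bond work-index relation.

W = 4.7743 kWh/t

Bond:  W = 10 Wi (1/√P − 1/√F)
Stage 1 (10846→1492 µm, Wi₁=6.4): W₁ = 10·6.4·(0.025889 − 0.009602) = 1.0424 kWh/t
Stage 2 (1492→138 µm, Wi₂=6.3): W₂ = 10·6.3·(0.085126 − 0.025889) = 3.7319 kWh/t
W = W₁ + W₂ = 1.0424 + 3.7319 = 4.7743 kWh/t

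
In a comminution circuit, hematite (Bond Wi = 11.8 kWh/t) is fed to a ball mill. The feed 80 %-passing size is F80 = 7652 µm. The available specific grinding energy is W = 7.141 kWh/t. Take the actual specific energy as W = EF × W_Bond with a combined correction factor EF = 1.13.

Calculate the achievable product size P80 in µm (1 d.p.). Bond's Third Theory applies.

W = 10·Wi·[P80^(−½) − F80^(−½)]
W_Bond = W / EF = 7.141 / 1.13 = 6.3195 kWh/t
1/√P80 = 1/√F80 + W_Bond/(10·Wi)
  = 6.3195/(10·11.8) + 1/√7652 = 0.053555 + 0.011432 = 0.064987
P80 = (1/0.064987)² = 15.3878² = 236.78 µm

P80 = 236.8 µm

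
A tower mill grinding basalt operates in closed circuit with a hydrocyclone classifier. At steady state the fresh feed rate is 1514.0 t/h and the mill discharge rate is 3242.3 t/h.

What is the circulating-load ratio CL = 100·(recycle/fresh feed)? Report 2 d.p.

Discharge = new feed + return, hence
R = M − F = 3242.3 − 1514.0 = 1728.3 t/h
CL = 100·R/F = 100·1728.3/1514.0 = 114.15 %

CL = 114.15 %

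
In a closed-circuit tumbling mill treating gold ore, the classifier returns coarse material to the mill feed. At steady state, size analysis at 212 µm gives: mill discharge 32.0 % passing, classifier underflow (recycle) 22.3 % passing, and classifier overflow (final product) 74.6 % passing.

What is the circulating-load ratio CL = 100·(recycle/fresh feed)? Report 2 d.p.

CL = 439.18 %

Balance %-passing 212 µm (r = R/F):
d + r·d = r·u + o → r(d−u) = o−d
r = (74.6 − 32.0)/(32.0 − 22.3) = 42.6/9.7 = 4.3918
CL = 100·r = 439.18 %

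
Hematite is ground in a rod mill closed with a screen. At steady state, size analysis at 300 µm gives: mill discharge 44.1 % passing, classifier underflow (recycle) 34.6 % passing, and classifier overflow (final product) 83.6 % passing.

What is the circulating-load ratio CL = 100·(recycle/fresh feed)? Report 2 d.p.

Classifier node, passing 300 µm:
(1+r)·d = r·u + o ⇒ r = (o−d)/(d−u)
r = (83.6 − 44.1)/(44.1 − 34.6) = 39.5/9.5 = 4.1579
CL = 100·r = 415.79 %

CL = 415.79 %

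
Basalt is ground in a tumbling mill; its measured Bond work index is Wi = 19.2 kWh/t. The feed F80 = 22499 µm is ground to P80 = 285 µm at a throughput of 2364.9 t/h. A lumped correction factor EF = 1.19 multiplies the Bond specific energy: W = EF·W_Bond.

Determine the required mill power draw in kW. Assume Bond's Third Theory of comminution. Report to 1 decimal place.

P = 28404.2 kW

Bond: W = 10·Wi·(1/√P80 − 1/√F80)
W = 10·19.2·(1/√285 − 1/√22499) = 10·19.2·(0.052568) = 10.0931 kWh/t
With EF = 1.19: W = 10.0931·1.19 = 12.0108 kWh/t
P = W·T = 12.0108·2364.9 = 28404.2 kW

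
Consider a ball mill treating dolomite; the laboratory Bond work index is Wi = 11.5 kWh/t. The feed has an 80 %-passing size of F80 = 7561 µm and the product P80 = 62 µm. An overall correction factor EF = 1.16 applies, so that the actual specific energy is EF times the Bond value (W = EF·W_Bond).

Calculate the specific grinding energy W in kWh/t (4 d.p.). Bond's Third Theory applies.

Bond: W = 10·Wi·(1/√P80 − 1/√F80)
1/√62 = 0.127000;  1/√7561 = 0.011500
W = 10·11.5·(0.127000 − 0.011500) = 13.2825 kWh/t
Apply correction: 13.2825 × 1.16 = 15.4077 kWh/t

W = 15.4077 kWh/t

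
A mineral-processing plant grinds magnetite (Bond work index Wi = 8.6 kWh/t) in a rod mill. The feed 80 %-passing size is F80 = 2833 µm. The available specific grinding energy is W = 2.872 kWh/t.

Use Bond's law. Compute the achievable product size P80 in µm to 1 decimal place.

Bond:  W = 10 Wi (1/√P − 1/√F)
P80^(−½) = W/(10 Wi) + F80^(−½)
  = 2.8720/(10·8.6) + 1/√2833 = 0.033395 + 0.018788 = 0.052183
P80 = (1/0.052183)² = 19.1633² = 367.23 µm

P80 = 367.2 µm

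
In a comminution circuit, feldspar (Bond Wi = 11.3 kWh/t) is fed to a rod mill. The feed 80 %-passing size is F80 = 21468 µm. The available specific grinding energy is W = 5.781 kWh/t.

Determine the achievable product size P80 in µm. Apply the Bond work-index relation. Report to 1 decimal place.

W = 10·Wi·[P80^(−½) − F80^(−½)]
P80^-0.5 = F80^-0.5 + W/(10 Wi)
  = 5.7810/(10·11.3) + 1/√21468 = 0.051159 + 0.006825 = 0.057984
P80 = (1/0.057984)² = 17.2460² = 297.43 µm

P80 = 297.4 µm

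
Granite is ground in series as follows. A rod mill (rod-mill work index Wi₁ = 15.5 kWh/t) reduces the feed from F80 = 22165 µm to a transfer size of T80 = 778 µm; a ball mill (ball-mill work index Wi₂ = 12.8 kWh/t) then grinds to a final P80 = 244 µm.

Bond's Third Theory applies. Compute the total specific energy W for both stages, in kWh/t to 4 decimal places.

W = 8.1212 kWh/t

W = 10 Wi / √P80 − 10 Wi / √F80
Stage 1 (22165→778 µm, Wi₁=15.5): W₁ = 10·15.5·(0.035852 − 0.006717) = 4.5159 kWh/t
Stage 2 (778→244 µm, Wi₂=12.8): W₂ = 10·12.8·(0.064018 − 0.035852) = 3.6053 kWh/t
W = W₁ + W₂ = 4.5159 + 3.6053 = 8.1212 kWh/t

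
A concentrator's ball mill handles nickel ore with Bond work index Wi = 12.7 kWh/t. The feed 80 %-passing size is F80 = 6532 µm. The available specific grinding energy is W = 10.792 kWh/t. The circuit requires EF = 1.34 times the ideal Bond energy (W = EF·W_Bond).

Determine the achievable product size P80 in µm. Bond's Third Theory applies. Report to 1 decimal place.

Bond:  W = 10 Wi (1/√P − 1/√F)
W_Bond = W / EF = 10.792 / 1.34 = 8.0537 kWh/t
P80^-0.5 = F80^-0.5 + W_Bond/(10 Wi)
  = 8.0537/(10·12.7) + 1/√6532 = 0.063415 + 0.012373 = 0.075788
P80 = (1/0.075788)² = 13.1947² = 174.10 µm

P80 = 174.1 µm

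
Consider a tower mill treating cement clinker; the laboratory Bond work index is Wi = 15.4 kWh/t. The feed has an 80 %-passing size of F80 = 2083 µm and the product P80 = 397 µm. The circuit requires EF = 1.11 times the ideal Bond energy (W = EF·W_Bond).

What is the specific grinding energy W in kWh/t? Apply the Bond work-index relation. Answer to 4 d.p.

Bond:  W = 10 Wi (1/√P − 1/√F)
1/√397 = 0.050189;  1/√2083 = 0.021911
W = 10·15.4·(0.050189 − 0.021911) = 4.3548 kWh/t
With EF = 1.11: W = 4.3548·1.11 = 4.8338 kWh/t

W = 4.8338 kWh/t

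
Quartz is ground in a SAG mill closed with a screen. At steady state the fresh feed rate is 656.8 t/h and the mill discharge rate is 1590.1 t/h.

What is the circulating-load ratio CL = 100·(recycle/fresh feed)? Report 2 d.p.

Steady state: M = F + R.
R = M − F = 1590.1 − 656.8 = 933.3 t/h
CL = 100·R/F = 100·933.3/656.8 = 142.10 %

CL = 142.10 %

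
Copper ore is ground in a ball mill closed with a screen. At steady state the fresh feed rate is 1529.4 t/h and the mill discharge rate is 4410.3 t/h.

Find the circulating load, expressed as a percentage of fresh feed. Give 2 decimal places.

CL = 188.37 %

M = F + R at steady state, so:
R = M − F = 4410.3 − 1529.4 = 2880.9 t/h
CL = 100·R/F = 100·2880.9/1529.4 = 188.37 %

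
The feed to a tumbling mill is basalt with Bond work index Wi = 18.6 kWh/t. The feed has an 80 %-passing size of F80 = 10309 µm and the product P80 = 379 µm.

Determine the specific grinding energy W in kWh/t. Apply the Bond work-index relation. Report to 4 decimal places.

W = 7.7223 kWh/t

Bond:  W = 10 Wi (1/√P − 1/√F)
1/√379 = 0.051367;  1/√10309 = 0.009849
W = 10·18.6·(0.051367 − 0.009849) = 7.7223 kWh/t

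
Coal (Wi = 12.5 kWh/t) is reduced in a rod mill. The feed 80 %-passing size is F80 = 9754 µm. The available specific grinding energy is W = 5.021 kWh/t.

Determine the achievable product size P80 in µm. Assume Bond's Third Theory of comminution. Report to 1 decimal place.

Bond: W = 10·Wi·(1/√P80 − 1/√F80)
⇒ 1/√P80 = W/(10 Wi) + 1/√F80
  = 5.0210/(10·12.5) + 1/√9754 = 0.040168 + 0.010125 = 0.050293
P80 = (1/0.050293)² = 19.8834² = 395.35 µm

P80 = 395.3 µm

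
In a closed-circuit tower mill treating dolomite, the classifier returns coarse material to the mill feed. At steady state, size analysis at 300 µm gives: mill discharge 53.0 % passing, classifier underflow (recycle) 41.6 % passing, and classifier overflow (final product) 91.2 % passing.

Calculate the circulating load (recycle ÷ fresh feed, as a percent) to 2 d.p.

CL = 335.09 %

Two-product formula at 300 µm:
r = (o − d)/(d − u)
r = (91.2 − 53.0)/(53.0 − 41.6) = 38.2/11.4 = 3.3509
CL = 100·r = 335.09 %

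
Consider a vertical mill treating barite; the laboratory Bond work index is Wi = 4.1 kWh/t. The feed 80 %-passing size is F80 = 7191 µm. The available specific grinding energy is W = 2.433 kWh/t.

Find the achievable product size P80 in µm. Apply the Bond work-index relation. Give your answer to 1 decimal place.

P80 = 197.6 µm

W = 10 Wi (P80^-0.5 − F80^-0.5)
P80^(−½) = W/(10 Wi) + F80^(−½)
  = 2.4330/(10·4.1) + 1/√7191 = 0.059341 + 0.011792 = 0.071134
P80 = (1/0.071134)² = 14.0580² = 197.63 µm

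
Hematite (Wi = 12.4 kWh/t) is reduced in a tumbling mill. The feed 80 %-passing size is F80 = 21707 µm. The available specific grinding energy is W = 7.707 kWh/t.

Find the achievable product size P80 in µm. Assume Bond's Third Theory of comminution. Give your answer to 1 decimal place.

P80 = 210.4 µm

W = 10 Wi (P80^-0.5 − F80^-0.5)
P80^-0.5 = F80^-0.5 + W/(10 Wi)
  = 7.7070/(10·12.4) + 1/√21707 = 0.062153 + 0.006787 = 0.068941
P80 = (1/0.068941)² = 14.5052² = 210.40 µm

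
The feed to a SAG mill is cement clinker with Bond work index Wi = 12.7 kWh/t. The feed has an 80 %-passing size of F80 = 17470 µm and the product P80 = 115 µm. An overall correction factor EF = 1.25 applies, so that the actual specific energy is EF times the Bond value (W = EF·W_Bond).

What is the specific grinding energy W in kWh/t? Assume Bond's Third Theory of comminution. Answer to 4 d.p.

W = 10·Wi·(P80^(-½) − F80^(-½))
1/√115 = 0.093250;  1/√17470 = 0.007566
W = 10·12.7·(0.093250 − 0.007566) = 10.8820 kWh/t
Apply correction: 10.8820 × 1.25 = 13.6024 kWh/t

W = 13.6024 kWh/t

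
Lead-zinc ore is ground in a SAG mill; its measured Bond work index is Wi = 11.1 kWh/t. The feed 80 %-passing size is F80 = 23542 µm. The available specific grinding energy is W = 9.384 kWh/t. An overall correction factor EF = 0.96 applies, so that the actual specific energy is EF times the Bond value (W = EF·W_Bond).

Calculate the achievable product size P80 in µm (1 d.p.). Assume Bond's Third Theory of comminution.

P80 = 111.8 µm

Bond: W = 10·Wi·(1/√P80 − 1/√F80)
W_Bond = W / EF = 9.384 / 0.96 = 9.7750 kWh/t
P80^(−½) = W_Bond/(10 Wi) + F80^(−½)
  = 9.7750/(10·11.1) + 1/√23542 = 0.088063 + 0.006517 = 0.094581
P80 = (1/0.094581)² = 10.5730² = 111.79 µm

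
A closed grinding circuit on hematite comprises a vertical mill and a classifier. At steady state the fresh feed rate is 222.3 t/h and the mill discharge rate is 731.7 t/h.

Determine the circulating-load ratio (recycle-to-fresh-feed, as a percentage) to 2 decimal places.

M = F + R at steady state, so:
R = M − F = 731.7 − 222.3 = 509.4 t/h
CL = 100·R/F = 100·509.4/222.3 = 229.15 %

CL = 229.15 %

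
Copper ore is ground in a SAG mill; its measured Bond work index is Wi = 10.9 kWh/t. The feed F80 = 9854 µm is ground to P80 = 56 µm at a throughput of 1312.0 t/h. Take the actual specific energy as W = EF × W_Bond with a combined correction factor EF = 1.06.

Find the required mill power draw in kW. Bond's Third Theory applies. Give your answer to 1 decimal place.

P = 18729.8 kW

Bond: W = 10·Wi·(1/√P80 − 1/√F80)
W = 10·10.9·(1/√56 − 1/√9854) = 10·10.9·(0.123557) = 13.4677 kWh/t
Corrected W = EF·W_Bond = 1.06·13.4677 = 14.2758 kWh/t
P_mill = W·ṁ = 14.2758·1312.0 = 18729.8 kW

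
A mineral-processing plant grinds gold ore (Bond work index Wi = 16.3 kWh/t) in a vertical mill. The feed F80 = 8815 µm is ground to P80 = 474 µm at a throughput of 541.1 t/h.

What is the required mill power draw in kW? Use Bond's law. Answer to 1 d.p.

W = 10 Wi (1/√P80 − 1/√F80)  [Bond]
W = 10·16.3·(1/√474 − 1/√8815) = 10·16.3·(0.035281) = 5.7507 kWh/t
P = W·T = 5.7507·541.1 = 3111.7 kW

P = 3111.7 kW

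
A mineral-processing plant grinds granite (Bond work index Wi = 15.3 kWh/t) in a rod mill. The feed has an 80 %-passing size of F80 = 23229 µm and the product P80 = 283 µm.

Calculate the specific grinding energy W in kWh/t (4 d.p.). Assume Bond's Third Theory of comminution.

W = 8.0910 kWh/t

Bond: W = 10·Wi·(1/√P80 − 1/√F80)
1/√283 = 0.059444;  1/√23229 = 0.006561
W = 10·15.3·(0.059444 − 0.006561) = 8.0910 kWh/t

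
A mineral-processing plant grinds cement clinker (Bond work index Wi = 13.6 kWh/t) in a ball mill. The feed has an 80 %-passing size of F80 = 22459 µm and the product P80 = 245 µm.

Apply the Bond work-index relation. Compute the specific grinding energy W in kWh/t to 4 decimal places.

W = 10·Wi·[P80^(−½) − F80^(−½)]
1/√245 = 0.063888;  1/√22459 = 0.006673
W = 10·13.6·(0.063888 − 0.006673) = 7.7812 kWh/t

W = 7.7812 kWh/t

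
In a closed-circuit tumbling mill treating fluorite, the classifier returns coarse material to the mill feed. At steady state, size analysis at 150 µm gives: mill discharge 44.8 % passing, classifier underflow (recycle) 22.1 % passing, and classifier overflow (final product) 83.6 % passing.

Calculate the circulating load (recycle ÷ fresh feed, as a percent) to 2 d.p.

CL = 170.93 %

Let r = R/F. Size balance at 150 µm:
(1+r)d = ru + o → r = (o−d)/(d−u)
r = (83.6 − 44.8)/(44.8 − 22.1) = 38.8/22.7 = 1.7093
CL = 100·r = 170.93 %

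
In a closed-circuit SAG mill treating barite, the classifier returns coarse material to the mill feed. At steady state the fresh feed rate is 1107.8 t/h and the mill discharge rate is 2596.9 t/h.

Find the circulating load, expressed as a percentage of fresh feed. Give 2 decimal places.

Discharge = new feed + return, hence
R = M − F = 2596.9 − 1107.8 = 1489.1 t/h
CL = 100·R/F = 100·1489.1/1107.8 = 134.42 %

CL = 134.42 %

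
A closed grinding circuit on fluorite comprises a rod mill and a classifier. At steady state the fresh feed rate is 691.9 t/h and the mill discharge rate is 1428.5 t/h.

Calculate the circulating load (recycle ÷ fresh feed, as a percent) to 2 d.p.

CL = 106.46 %

M = F + R at steady state, so:
R = M − F = 1428.5 − 691.9 = 736.6 t/h
CL = 100·R/F = 100·736.6/691.9 = 106.46 %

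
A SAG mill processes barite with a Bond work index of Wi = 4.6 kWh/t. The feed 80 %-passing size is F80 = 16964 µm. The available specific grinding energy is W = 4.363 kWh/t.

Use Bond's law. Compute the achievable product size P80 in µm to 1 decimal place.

Bond:  W = 10 Wi (1/√P − 1/√F)
P80^(−½) = W/(10 Wi) + F80^(−½)
  = 4.3630/(10·4.6) + 1/√16964 = 0.094848 + 0.007678 = 0.102526
P80 = (1/0.102526)² = 9.7537² = 95.13 µm

P80 = 95.1 µm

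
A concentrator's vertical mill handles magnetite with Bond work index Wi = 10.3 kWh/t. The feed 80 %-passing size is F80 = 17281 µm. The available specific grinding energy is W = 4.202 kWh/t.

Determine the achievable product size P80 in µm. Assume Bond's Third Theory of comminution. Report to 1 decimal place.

W = 10·Wi·[P80^(−½) − F80^(−½)]
P80^-0.5 = F80^-0.5 + W/(10 Wi)
  = 4.2020/(10·10.3) + 1/√17281 = 0.040796 + 0.007607 = 0.048403
P80 = (1/0.048403)² = 20.6598² = 426.83 µm

P80 = 426.8 µm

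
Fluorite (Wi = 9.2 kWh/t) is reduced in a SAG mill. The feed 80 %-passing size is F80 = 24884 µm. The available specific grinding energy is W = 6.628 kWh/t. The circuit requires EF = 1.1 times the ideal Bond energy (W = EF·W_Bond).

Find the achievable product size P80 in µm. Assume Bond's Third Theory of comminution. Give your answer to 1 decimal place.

Bond: W = 10·Wi·(1/√P80 − 1/√F80)
W_Bond = W / EF = 6.628 / 1.1 = 6.0255 kWh/t
⇒ 1/√P80 = W_Bond/(10·Wi) + 1/√F80
  = 6.0255/(10·9.2) + 1/√24884 = 0.065494 + 0.006339 = 0.071833
P80 = (1/0.071833)² = 13.9211² = 193.80 µm

P80 = 193.8 µm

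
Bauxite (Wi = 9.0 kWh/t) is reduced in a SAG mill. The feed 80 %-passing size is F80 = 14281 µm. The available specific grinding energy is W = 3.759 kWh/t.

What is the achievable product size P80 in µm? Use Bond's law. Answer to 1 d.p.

P80 = 397.9 µm

W_Bond = 10·Wi·(1/√P₈₀ − 1/√F₈₀)
⇒ 1/√P80 = W/(10 Wi) + 1/√F80
  = 3.7590/(10·9.0) + 1/√14281 = 0.041767 + 0.008368 = 0.050135
P80 = (1/0.050135)² = 19.9463² = 397.85 µm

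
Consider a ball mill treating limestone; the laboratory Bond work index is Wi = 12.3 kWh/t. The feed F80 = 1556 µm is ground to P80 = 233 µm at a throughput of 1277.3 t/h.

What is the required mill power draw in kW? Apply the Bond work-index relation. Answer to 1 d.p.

W = 10·Wi·(P80^(-½) − F80^(-½))
W = 10·12.3·(1/√233 − 1/√1556) = 10·12.3·(0.040161) = 4.9398 kWh/t
Mill draw = 4.9398 × 1277.3 = 6309.6 kW

P = 6309.6 kW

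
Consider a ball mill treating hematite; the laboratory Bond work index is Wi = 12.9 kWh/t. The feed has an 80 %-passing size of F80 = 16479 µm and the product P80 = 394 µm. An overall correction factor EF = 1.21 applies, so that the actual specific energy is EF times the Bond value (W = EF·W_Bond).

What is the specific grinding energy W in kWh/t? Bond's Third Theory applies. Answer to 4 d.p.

W = 10·Wi·[P80^(−½) − F80^(−½)]
1/√394 = 0.050379;  1/√16479 = 0.007790
W = 10·12.9·(0.050379 − 0.007790) = 5.4940 kWh/t
Corrected W = EF·W_Bond = 1.21·5.4940 = 6.6478 kWh/t

W = 6.6478 kWh/t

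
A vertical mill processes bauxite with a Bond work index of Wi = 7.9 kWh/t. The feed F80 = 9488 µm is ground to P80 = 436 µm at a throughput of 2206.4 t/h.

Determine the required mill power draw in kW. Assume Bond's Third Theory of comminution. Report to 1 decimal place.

P = 6558.3 kW

Bond:  W = 10 Wi (1/√P − 1/√F)
W = 10·7.9·(1/√436 − 1/√9488) = 10·7.9·(0.037625) = 2.9724 kWh/t
P = W·T = 2.9724·2206.4 = 6558.3 kW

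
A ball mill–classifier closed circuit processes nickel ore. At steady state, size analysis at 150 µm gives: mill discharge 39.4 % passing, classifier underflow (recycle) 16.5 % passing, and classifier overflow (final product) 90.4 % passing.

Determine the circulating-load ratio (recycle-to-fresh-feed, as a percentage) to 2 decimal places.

Two-product formula at 150 µm:
(1+r)·d = r·u + o ⇒ r = (o−d)/(d−u)
r = (90.4 − 39.4)/(39.4 − 16.5) = 51.0/22.9 = 2.2271
CL = 100·r = 222.71 %

CL = 222.71 %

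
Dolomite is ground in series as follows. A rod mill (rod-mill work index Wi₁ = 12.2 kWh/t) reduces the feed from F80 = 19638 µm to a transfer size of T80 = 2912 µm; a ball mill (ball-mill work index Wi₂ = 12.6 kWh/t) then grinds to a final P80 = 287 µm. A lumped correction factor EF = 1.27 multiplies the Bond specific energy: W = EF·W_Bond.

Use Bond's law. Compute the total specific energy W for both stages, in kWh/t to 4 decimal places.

W = 10·Wi·(P80^(-½) − F80^(-½))
Stage 1 (19638→2912 µm, Wi₁=12.2): W₁ = 10·12.2·(0.018531 − 0.007136) = 1.3902 kWh/t
Stage 2 (2912→287 µm, Wi₂=12.6): W₂ = 10·12.6·(0.059028 − 0.018531) = 5.1026 kWh/t
W = W₁ + W₂ = 1.3902 + 5.1026 = 6.4928 kWh/t
Corrected W = EF·W_Bond = 1.27·6.4928 = 8.2459 kWh/t

W = 8.2459 kWh/t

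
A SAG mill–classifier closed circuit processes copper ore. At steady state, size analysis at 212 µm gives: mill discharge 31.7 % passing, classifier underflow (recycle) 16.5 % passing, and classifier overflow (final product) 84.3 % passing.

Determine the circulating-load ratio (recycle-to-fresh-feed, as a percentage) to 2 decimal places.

CL = 346.05 %

Two-product formula at 212 µm:
(1+r)d = ru + o → r = (o−d)/(d−u)
r = (84.3 − 31.7)/(31.7 − 16.5) = 52.6/15.2 = 3.4605
CL = 100·r = 346.05 %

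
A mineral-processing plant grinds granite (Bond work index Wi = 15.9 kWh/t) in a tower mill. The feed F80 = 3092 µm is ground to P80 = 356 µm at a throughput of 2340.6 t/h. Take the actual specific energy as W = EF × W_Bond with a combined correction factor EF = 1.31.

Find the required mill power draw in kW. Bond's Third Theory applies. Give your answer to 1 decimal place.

W_Bond = 10·Wi·(1/√P₈₀ − 1/√F₈₀)
W = 10·15.9·(1/√356 − 1/√3092) = 10·15.9·(0.035016) = 5.5676 kWh/t
With EF = 1.31: W = 5.5676·1.31 = 7.2935 kWh/t
Power = W × throughput = 7.2935 kWh/t × 2340.6 t/h = 17071.2 kW

P = 17071.2 kW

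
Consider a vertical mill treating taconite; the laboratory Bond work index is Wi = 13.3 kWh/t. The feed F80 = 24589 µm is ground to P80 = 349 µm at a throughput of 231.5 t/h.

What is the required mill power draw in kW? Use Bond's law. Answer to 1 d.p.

P = 1451.8 kW

W = 10·Wi·[P80^(−½) − F80^(−½)]
W = 10·13.3·(1/√349 − 1/√24589) = 10·13.3·(0.047152) = 6.2712 kWh/t
Power = W × throughput = 6.2712 kWh/t × 231.5 t/h = 1451.8 kW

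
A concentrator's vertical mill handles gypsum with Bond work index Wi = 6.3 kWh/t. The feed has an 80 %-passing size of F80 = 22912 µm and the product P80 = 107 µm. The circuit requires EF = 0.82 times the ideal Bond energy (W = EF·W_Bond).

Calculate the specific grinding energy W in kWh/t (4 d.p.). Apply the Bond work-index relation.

W = 10·Wi·(P80^(-½) − F80^(-½))
1/√107 = 0.096674;  1/√22912 = 0.006606
W = 10·6.3·(0.096674 − 0.006606) = 5.6742 kWh/t
Corrected W = EF·W_Bond = 0.82·5.6742 = 4.6529 kWh/t

W = 4.6529 kWh/t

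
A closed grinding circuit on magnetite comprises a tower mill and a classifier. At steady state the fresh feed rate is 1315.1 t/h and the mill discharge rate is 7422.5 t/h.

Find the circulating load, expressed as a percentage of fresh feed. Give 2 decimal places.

Steady state: M = F + R.
R = M − F = 7422.5 − 1315.1 = 6107.4 t/h
CL = 100·R/F = 100·6107.4/1315.1 = 464.41 %

CL = 464.41 %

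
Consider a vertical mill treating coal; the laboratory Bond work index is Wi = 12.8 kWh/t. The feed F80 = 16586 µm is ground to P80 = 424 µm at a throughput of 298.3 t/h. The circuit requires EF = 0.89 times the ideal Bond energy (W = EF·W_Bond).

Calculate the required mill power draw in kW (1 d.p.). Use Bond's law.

P = 1386.5 kW

Bond:  W = 10 Wi (1/√P − 1/√F)
W = 10·12.8·(1/√424 − 1/√16586) = 10·12.8·(0.040800) = 5.2223 kWh/t
Apply correction: 5.2223 × 0.89 = 4.6479 kWh/t
P_mill = W·ṁ = 4.6479·298.3 = 1386.5 kW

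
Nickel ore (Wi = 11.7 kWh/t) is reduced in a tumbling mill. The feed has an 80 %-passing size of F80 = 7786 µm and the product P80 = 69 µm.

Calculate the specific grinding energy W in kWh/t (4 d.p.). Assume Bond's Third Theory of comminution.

W = 10 Wi / √P80 − 10 Wi / √F80
1/√69 = 0.120386;  1/√7786 = 0.011333
W = 10·11.7·(0.120386 − 0.011333) = 12.7592 kWh/t

W = 12.7592 kWh/t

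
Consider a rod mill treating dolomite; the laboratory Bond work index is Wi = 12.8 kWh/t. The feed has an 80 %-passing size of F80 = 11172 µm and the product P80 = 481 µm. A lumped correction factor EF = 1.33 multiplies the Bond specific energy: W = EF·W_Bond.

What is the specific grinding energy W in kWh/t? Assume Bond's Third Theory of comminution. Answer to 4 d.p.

W = 6.1516 kWh/t

W = 10·Wi·[P80^(−½) − F80^(−½)]
1/√481 = 0.045596;  1/√11172 = 0.009461
W = 10·12.8·(0.045596 − 0.009461) = 4.6253 kWh/t
Corrected W = EF·W_Bond = 1.33·4.6253 = 6.1516 kWh/t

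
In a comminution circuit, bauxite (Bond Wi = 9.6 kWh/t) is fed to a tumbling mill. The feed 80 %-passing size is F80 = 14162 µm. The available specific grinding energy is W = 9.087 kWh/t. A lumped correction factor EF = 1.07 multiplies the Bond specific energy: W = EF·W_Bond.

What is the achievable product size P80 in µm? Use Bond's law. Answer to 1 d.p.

P80 = 106.6 µm

W = 10 Wi (1/√P80 − 1/√F80)  [Bond]
W_Bond = W / EF = 9.087 / 1.07 = 8.4925 kWh/t
P80^-0.5 = F80^-0.5 + W_Bond/(10 Wi)
  = 8.4925/(10·9.6) + 1/√14162 = 0.088464 + 0.008403 = 0.096867
P80 = (1/0.096867)² = 10.3234² = 106.57 µm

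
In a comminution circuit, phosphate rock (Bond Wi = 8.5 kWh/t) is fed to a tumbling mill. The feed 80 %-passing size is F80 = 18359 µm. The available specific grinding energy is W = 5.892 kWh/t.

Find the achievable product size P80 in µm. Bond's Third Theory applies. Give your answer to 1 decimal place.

W = 10·Wi·(P80^(-½) − F80^(-½))
P80^-0.5 = F80^-0.5 + W/(10 Wi)
  = 5.8920/(10·8.5) + 1/√18359 = 0.069318 + 0.007380 = 0.076698
P80 = (1/0.076698)² = 13.0382² = 169.99 µm

P80 = 170.0 µm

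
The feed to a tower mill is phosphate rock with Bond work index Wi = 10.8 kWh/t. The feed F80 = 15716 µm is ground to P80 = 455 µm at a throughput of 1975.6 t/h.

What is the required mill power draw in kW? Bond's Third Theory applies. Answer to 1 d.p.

W = 10·Wi·(P80^(-½) − F80^(-½))
W = 10·10.8·(1/√455 − 1/√15716) = 10·10.8·(0.038904) = 4.2016 kWh/t
Power = W × throughput = 4.2016 kWh/t × 1975.6 t/h = 8300.7 kW

P = 8300.7 kW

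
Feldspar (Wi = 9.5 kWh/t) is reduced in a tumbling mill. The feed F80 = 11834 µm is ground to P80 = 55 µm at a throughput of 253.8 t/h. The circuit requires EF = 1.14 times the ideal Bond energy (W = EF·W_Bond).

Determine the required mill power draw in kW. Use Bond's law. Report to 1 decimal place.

Bond:  W = 10 Wi (1/√P − 1/√F)
W = 10·9.5·(1/√55 − 1/√11834) = 10·9.5·(0.125647) = 11.9365 kWh/t
W_actual = 1.14 × 11.9365 = 13.6076 kWh/t
Mill draw = 13.6076 × 253.8 = 3453.6 kW

P = 3453.6 kW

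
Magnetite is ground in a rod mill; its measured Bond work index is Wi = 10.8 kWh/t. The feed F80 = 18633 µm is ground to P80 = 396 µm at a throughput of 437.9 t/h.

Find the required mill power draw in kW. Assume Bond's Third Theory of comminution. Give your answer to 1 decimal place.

W = 10·Wi·[P80^(−½) − F80^(−½)]
W = 10·10.8·(1/√396 − 1/√18633) = 10·10.8·(0.042926) = 4.6360 kWh/t
P_mill = W·ṁ = 4.6360·437.9 = 2030.1 kW

P = 2030.1 kW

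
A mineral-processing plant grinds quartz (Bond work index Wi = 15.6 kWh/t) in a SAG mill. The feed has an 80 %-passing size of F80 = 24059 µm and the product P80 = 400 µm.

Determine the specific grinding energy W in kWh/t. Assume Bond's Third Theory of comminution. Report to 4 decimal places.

W = 6.7943 kWh/t

Bond:  W = 10 Wi (1/√P − 1/√F)
1/√400 = 0.050000;  1/√24059 = 0.006447
W = 10·15.6·(0.050000 − 0.006447) = 6.7943 kWh/t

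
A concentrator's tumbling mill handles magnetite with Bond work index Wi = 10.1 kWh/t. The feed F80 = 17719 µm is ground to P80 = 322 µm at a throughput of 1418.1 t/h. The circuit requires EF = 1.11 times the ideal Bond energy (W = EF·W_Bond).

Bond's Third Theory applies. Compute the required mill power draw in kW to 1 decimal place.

W = 10·Wi·[P80^(−½) − F80^(−½)]
W = 10·10.1·(1/√322 − 1/√17719) = 10·10.1·(0.048215) = 4.8698 kWh/t
With EF = 1.11: W = 4.8698·1.11 = 5.4054 kWh/t
P_mill = W·ṁ = 5.4054·1418.1 = 7665.4 kW

P = 7665.4 kW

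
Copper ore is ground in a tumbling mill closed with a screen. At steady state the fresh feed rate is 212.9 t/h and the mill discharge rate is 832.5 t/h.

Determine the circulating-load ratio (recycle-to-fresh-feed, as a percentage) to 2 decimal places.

CL = 291.03 %

Steady state: M = F + R.
R = M − F = 832.5 − 212.9 = 619.6 t/h
CL = 100·R/F = 100·619.6/212.9 = 291.03 %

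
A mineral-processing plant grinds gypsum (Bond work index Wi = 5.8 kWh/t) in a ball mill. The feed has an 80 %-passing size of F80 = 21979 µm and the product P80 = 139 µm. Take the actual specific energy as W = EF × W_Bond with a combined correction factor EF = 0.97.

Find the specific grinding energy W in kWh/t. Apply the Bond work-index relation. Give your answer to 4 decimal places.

W = 4.3924 kWh/t

Bond: W = 10·Wi·(1/√P80 − 1/√F80)
1/√139 = 0.084819;  1/√21979 = 0.006745
W = 10·5.8·(0.084819 − 0.006745) = 4.5283 kWh/t
Apply correction: 4.5283 × 0.97 = 4.3924 kWh/t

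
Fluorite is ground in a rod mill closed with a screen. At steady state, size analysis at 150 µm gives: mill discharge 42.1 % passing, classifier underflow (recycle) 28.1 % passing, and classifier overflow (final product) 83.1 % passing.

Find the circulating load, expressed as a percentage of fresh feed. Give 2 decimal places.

Two-product formula at 150 µm:
Fd + Rd = Ru + Fo ⇒ R/F = (o−d)/(d−u)
r = (83.1 − 42.1)/(42.1 − 28.1) = 41.0/14.0 = 2.9286
CL = 100·r = 292.86 %

CL = 292.86 %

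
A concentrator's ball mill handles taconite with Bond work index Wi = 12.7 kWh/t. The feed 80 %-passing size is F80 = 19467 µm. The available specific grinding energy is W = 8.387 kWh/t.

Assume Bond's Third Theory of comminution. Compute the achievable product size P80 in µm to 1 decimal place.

P80 = 186.6 µm

W = 10·Wi·(P80^(-½) − F80^(-½))
P80^(−½) = W/(10 Wi) + F80^(−½)
  = 8.3870/(10·12.7) + 1/√19467 = 0.066039 + 0.007167 = 0.073207
P80 = (1/0.073207)² = 13.6600² = 186.59 µm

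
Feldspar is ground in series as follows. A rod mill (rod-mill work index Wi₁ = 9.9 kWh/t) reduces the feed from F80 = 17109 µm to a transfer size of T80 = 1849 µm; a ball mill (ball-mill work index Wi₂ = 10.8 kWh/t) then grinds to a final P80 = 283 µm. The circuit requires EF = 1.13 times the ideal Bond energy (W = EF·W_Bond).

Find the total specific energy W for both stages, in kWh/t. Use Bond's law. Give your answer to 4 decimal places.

W = 10 Wi (1/√P80 − 1/√F80)  [Bond]
Stage 1 (17109→1849 µm, Wi₁=9.9): W₁ = 10·9.9·(0.023256 − 0.007645) = 1.5455 kWh/t
Stage 2 (1849→283 µm, Wi₂=10.8): W₂ = 10·10.8·(0.059444 − 0.023256) = 3.9083 kWh/t
W = W₁ + W₂ = 1.5455 + 3.9083 = 5.4538 kWh/t
Apply correction: 5.4538 × 1.13 = 6.1627 kWh/t

W = 6.1627 kWh/t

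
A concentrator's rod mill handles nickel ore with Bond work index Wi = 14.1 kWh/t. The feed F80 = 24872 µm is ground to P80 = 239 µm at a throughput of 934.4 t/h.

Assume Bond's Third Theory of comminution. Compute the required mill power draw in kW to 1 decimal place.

P = 7686.8 kW

W = 10 Wi (P80^-0.5 − F80^-0.5)
W = 10·14.1·(1/√239 − 1/√24872) = 10·14.1·(0.058344) = 8.2265 kWh/t
P_mill = W·ṁ = 8.2265·934.4 = 7686.8 kW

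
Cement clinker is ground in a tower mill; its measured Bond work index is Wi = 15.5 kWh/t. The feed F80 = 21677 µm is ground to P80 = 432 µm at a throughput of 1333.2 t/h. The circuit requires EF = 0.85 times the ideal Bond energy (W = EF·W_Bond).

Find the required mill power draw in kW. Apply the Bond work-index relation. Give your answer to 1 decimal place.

W_Bond = 10·Wi·(1/√P₈₀ − 1/√F₈₀)
W = 10·15.5·(1/√432 − 1/√21677) = 10·15.5·(0.041320) = 6.4047 kWh/t
Apply correction: 6.4047 × 0.85 = 5.4440 kWh/t
Mill draw = 5.4440 × 1333.2 = 7257.9 kW

P = 7257.9 kW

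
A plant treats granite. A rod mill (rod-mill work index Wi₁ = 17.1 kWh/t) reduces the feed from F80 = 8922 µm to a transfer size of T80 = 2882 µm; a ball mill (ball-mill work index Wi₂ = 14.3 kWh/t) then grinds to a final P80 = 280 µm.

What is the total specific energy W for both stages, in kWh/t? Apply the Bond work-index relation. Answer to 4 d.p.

W = 10·Wi·[P80^(−½) − F80^(−½)]
Stage 1 (8922→2882 µm, Wi₁=17.1): W₁ = 10·17.1·(0.018627 − 0.010587) = 1.3749 kWh/t
Stage 2 (2882→280 µm, Wi₂=14.3): W₂ = 10·14.3·(0.059761 − 0.018627) = 5.8822 kWh/t
W = W₁ + W₂ = 1.3749 + 5.8822 = 7.2571 kWh/t

W = 7.2571 kWh/t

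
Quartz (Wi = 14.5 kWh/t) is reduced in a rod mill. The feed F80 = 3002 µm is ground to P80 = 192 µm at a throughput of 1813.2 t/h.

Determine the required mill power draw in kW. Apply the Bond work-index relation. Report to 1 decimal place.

W_Bond = 10·Wi·(1/√P₈₀ − 1/√F₈₀)
W = 10·14.5·(1/√192 − 1/√3002) = 10·14.5·(0.053917) = 7.8180 kWh/t
P = W·T = 7.8180·1813.2 = 14175.7 kW

P = 14175.7 kW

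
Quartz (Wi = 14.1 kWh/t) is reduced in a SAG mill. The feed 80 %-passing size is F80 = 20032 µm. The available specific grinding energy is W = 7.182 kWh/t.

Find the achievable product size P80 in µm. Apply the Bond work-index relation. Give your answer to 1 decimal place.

Bond: W = 10·Wi·(1/√P80 − 1/√F80)
P80^-0.5 = F80^-0.5 + W/(10 Wi)
  = 7.1820/(10·14.1) + 1/√20032 = 0.050936 + 0.007065 = 0.058002
P80 = (1/0.058002)² = 17.2409² = 297.25 µm

P80 = 297.2 µm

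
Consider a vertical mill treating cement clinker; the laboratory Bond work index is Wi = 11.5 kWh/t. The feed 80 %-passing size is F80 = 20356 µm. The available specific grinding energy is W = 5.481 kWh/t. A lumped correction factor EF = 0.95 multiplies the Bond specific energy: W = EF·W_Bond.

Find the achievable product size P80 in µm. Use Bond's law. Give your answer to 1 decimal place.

W = 10 Wi (P80^-0.5 − F80^-0.5)
W_Bond = W / EF = 5.481 / 0.95 = 5.7695 kWh/t
⇒ 1/√P80 = W_Bond/(10·Wi) + 1/√F80
  = 5.7695/(10·11.5) + 1/√20356 = 0.050169 + 0.007009 = 0.057178
P80 = (1/0.057178)² = 17.4892² = 305.87 µm

P80 = 305.9 µm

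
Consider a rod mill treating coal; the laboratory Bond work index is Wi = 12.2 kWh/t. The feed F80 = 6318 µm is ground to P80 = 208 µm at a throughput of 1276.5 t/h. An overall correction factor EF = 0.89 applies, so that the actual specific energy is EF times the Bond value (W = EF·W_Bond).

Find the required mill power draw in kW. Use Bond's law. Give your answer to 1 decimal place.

W = 10 Wi (1/√P80 − 1/√F80)  [Bond]
W = 10·12.2·(1/√208 − 1/√6318) = 10·12.2·(0.056757) = 6.9243 kWh/t
Corrected W = EF·W_Bond = 0.89·6.9243 = 6.1626 kWh/t
Mill draw = 6.1626 × 1276.5 = 7866.6 kW

P = 7866.6 kW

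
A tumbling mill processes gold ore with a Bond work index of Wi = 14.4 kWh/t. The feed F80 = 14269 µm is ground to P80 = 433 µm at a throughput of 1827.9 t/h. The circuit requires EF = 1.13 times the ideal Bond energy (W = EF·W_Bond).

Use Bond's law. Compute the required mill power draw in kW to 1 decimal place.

P = 11803.9 kW

W = 10·Wi·[P80^(−½) − F80^(−½)]
W = 10·14.4·(1/√433 − 1/√14269) = 10·14.4·(0.039685) = 5.7147 kWh/t
Corrected W = EF·W_Bond = 1.13·5.7147 = 6.4576 kWh/t
P = W·T = 6.4576·1827.9 = 11803.9 kW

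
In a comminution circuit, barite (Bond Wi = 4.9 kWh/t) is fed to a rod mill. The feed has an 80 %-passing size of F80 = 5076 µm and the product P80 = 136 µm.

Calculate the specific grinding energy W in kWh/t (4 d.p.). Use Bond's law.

W = 3.5140 kWh/t

W = 10 Wi (P80^-0.5 − F80^-0.5)
1/√136 = 0.085749;  1/√5076 = 0.014036
W = 10·4.9·(0.085749 − 0.014036) = 3.5140 kWh/t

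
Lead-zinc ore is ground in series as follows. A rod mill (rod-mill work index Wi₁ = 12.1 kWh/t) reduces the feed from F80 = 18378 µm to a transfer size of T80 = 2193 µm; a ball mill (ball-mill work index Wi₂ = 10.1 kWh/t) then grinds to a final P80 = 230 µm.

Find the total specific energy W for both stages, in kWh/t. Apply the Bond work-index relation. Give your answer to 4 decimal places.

W = 10·Wi·[P80^(−½) − F80^(−½)]
Stage 1 (18378→2193 µm, Wi₁=12.1): W₁ = 10·12.1·(0.021354 − 0.007377) = 1.6913 kWh/t
Stage 2 (2193→230 µm, Wi₂=10.1): W₂ = 10·10.1·(0.065938 − 0.021354) = 4.5030 kWh/t
W = W₁ + W₂ = 1.6913 + 4.5030 = 6.1943 kWh/t

W = 6.1943 kWh/t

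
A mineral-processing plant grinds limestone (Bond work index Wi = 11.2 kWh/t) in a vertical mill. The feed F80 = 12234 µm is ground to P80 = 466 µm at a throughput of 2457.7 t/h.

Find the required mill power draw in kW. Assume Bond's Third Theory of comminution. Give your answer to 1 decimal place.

P = 10262.6 kW

W = 10 Wi / √P80 − 10 Wi / √F80
W = 10·11.2·(1/√466 − 1/√12234) = 10·11.2·(0.037283) = 4.1757 kWh/t
Mill draw = 4.1757 × 2457.7 = 10262.6 kW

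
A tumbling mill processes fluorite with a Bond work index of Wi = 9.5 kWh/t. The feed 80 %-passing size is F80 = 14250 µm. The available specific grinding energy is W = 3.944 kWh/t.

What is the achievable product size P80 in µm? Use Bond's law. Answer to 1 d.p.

P80 = 401.7 µm

Bond:  W = 10 Wi (1/√P − 1/√F)
1/√P80 = 1/√F80 + W/(10·Wi)
  = 3.9440/(10·9.5) + 1/√14250 = 0.041516 + 0.008377 = 0.049893
P80 = (1/0.049893)² = 20.0429² = 401.72 µm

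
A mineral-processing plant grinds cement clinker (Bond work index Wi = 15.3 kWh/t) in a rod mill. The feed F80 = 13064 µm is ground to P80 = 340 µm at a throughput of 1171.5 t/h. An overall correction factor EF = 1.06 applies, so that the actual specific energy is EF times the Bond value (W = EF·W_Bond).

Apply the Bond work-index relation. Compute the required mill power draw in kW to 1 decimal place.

W = 10 Wi (1/√P80 − 1/√F80)  [Bond]
W = 10·15.3·(1/√340 − 1/√13064) = 10·15.3·(0.045484) = 6.9590 kWh/t
Corrected W = EF·W_Bond = 1.06·6.9590 = 7.3765 kWh/t
Mill draw = 7.3765 × 1171.5 = 8641.6 kW

P = 8641.6 kW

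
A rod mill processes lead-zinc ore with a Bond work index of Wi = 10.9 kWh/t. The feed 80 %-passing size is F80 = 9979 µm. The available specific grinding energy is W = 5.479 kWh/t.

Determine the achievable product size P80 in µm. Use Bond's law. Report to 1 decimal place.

Bond: W = 10·Wi·(1/√P80 − 1/√F80)
P80^-0.5 = F80^-0.5 + W/(10 Wi)
  = 5.4790/(10·10.9) + 1/√9979 = 0.050266 + 0.010011 = 0.060277
P80 = (1/0.060277)² = 16.5902² = 275.23 µm

P80 = 275.2 µm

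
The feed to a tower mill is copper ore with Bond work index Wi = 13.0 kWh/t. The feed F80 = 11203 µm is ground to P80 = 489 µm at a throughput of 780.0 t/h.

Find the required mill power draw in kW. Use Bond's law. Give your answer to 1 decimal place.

W = 10 Wi / √P80 − 10 Wi / √F80
W = 10·13.0·(1/√489 − 1/√11203) = 10·13.0·(0.035774) = 4.6506 kWh/t
Mill draw = 4.6506 × 780.0 = 3627.5 kW

P = 3627.5 kW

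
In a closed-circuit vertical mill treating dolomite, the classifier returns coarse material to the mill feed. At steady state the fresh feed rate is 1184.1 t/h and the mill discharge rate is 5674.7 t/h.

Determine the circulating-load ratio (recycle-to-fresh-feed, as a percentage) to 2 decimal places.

Mill node: discharge = fresh + recycle.
R = M − F = 5674.7 − 1184.1 = 4490.6 t/h
CL = 100·R/F = 100·4490.6/1184.1 = 379.24 %

CL = 379.24 %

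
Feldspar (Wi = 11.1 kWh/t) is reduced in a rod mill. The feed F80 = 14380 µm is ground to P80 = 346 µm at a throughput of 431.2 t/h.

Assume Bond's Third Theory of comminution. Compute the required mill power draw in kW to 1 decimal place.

W = 10·Wi·(P80^(-½) − F80^(-½))
W = 10·11.1·(1/√346 − 1/√14380) = 10·11.1·(0.045421) = 5.0418 kWh/t
P_mill = W·ṁ = 5.0418·431.2 = 2174.0 kW

P = 2174.0 kW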